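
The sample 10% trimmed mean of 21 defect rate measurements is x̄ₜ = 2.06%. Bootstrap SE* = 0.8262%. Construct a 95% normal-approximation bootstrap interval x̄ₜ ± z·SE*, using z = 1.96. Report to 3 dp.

Margin = 1.96 × 0.8262 = 1.6194
Interval: 2.06 ± 1.6194

(0.441, 3.679)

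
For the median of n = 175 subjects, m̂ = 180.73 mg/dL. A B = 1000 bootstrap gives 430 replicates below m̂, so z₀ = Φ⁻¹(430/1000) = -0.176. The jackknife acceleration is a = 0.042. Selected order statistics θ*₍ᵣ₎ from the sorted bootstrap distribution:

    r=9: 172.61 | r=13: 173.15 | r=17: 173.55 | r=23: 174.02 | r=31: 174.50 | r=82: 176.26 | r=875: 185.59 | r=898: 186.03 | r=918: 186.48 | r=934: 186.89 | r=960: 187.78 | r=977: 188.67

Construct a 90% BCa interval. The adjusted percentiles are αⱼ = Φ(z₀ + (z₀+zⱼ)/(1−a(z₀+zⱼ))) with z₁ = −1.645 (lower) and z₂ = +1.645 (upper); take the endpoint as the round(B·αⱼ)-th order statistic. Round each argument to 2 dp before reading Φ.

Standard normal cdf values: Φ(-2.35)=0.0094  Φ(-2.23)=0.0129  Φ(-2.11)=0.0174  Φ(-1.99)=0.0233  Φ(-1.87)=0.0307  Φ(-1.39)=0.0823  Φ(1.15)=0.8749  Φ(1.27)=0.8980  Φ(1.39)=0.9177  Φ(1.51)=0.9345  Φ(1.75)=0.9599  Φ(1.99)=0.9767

Lower: z₀ + z₁ = -0.176 + (-1.645) = -1.821; 1 − a(z₀+z₁) = 1 − (0.042)(-1.821) = 1.0765; argument = -0.176 + (-1.821)/1.0765 = -1.8676 → -1.87.
α₁ = Φ(-1.87) = 0.0307; rank = round(1000 × 0.0307) = 31; θ*₍31₎ = 174.50.
Upper: z₀ + z₂ = 1.469; 1 − a(z₀+z₂) = 0.9383; argument = 1.3896 → 1.39; α₂ = 0.9177; rank = 918; θ*₍918₎ = 186.48.

(174.50, 186.48)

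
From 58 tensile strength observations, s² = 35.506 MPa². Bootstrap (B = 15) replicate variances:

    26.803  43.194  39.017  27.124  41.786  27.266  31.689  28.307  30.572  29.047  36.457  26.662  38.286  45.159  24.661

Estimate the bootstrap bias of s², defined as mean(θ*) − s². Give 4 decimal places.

bias = −2.4373

mean(θ*) = (26.803 + 43.194 + 39.017 + 27.124 + 41.786 + 27.266 + 31.689 + 28.307 + 30.572 + 29.047 + 36.457 + 26.662 + 38.286 + 45.159 + 24.661) / 15 = 33.06867
bias = 33.06867 − 35.506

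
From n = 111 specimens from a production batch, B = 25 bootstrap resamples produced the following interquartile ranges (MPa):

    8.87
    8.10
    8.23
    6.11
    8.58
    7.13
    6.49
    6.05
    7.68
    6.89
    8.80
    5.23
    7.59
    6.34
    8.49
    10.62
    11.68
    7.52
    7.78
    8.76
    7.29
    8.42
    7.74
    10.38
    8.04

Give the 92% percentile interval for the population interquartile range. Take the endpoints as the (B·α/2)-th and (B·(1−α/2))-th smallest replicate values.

Sorted replicates: 5.23, 6.05, 6.11, 6.34, 6.49, 6.89, 7.13, 7.29, 7.52, 7.59, 7.68, 7.74, 7.78, 8.04, 8.10, 8.23, 8.42, 8.49, 8.58, 8.76, 8.80, 8.87, 10.38, 10.62, 11.68
α = 0.08; lower rank = 25 × 0.040 = 1; upper rank = 25 × 0.960 = 24.
The 1st smallest replicate is 5.23; the 24th is 10.62.

(5.23, 10.62)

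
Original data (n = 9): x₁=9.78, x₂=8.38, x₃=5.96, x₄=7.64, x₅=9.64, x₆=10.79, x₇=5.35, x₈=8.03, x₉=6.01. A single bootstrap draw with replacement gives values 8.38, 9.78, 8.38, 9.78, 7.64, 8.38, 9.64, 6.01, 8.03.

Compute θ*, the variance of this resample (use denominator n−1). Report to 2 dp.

Mean = 8.4467; sum of squared deviations = 11.7546
s² = 11.7546 / 8 = 1.4693

θ* = 1.47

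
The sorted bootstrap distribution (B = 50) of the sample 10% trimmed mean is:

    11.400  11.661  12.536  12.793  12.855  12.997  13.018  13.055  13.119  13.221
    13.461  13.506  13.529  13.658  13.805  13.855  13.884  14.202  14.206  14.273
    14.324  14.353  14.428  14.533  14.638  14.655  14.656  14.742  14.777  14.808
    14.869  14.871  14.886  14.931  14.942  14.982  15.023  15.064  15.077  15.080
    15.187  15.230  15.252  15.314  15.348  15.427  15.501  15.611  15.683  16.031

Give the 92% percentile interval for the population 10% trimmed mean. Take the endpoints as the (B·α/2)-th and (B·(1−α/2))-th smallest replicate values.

α = 0.08; lower rank = 50 × 0.040 = 2; upper rank = 50 × 0.960 = 48.
The 2nd smallest replicate is 11.661; the 48th is 15.611.

(11.661, 15.611)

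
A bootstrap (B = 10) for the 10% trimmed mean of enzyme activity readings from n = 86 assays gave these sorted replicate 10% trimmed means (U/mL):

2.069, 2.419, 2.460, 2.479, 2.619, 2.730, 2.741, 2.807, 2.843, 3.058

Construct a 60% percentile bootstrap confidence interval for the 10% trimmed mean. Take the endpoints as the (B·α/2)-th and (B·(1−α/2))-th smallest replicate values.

α = 0.40; lower rank = 10 × 0.200 = 2; upper rank = 10 × 0.800 = 8.
The 2nd smallest replicate is 2.419; the 8th is 2.807.

(2.419, 2.807)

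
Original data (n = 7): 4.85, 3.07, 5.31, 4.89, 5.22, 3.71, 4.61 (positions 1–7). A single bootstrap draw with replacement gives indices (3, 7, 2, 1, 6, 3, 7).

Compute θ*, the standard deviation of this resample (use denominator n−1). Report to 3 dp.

θ* = 0.829

Resample values: 5.31, 4.61, 3.07, 4.85, 3.71, 5.31, 4.61.
Mean = 4.4957; sum of squared deviations = 4.1278
s² = 4.1278 / 6 = 0.6880
s = √0.6880 = 0.829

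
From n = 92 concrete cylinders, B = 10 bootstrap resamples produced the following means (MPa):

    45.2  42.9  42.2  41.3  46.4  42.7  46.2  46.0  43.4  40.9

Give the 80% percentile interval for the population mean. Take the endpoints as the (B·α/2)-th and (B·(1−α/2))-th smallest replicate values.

Sorted replicates: 40.9, 41.3, 42.2, 42.7, 42.9, 43.4, 45.2, 46.0, 46.2, 46.4
α = 0.20; lower rank = 10 × 0.100 = 1; upper rank = 10 × 0.900 = 9.
The 1st smallest replicate is 40.9; the 9th is 46.2.

(40.9, 46.2)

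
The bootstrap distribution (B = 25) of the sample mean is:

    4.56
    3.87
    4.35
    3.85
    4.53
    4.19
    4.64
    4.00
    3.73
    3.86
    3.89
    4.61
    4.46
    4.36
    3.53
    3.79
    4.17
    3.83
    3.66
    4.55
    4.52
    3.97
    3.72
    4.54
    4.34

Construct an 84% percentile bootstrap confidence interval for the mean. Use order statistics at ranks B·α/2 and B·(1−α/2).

(3.66, 4.56)

Sorted replicates: 3.53, 3.66, 3.72, 3.73, 3.79, 3.83, 3.85, 3.86, 3.87, 3.89, 3.97, 4.00, 4.17, 4.19, 4.34, 4.35, 4.36, 4.46, 4.52, 4.53, 4.54, 4.55, 4.56, 4.61, 4.64
α = 0.16; lower rank = 25 × 0.080 = 2; upper rank = 25 × 0.920 = 23.
The 2nd smallest replicate is 3.66; the 23rd is 4.56.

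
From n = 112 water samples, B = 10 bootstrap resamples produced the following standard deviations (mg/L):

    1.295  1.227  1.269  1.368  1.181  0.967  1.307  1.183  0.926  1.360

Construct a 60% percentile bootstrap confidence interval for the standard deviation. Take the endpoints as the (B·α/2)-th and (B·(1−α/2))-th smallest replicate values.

Sorted replicates: 0.926, 0.967, 1.181, 1.183, 1.227, 1.269, 1.295, 1.307, 1.360, 1.368
α = 0.40; lower rank = 10 × 0.200 = 2; upper rank = 10 × 0.800 = 8.
The 2nd smallest replicate is 0.967; the 8th is 1.307.

(0.967, 1.307)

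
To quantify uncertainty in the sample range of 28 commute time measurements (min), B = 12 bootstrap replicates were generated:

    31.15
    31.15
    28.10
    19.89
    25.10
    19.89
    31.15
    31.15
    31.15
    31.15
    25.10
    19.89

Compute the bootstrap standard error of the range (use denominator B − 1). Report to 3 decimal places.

Bootstrap SE is the standard deviation of the 12 replicate ranges.
Mean of replicates: (31.15 + 31.15 + 28.10 + 19.89 + 25.10 + 19.89 + 31.15 + 31.15 + 31.15 + 31.15 + 25.10 + 19.89) / 12 = 324.8700 / 12 = 27.0725
Sum of squared deviations: (+4.0775)² + (+4.0775)² + (+1.0275)² + (−7.1825)² + (−1.9725)² + (−7.1825)² + (+4.0775)² + (+4.0775)² + (+4.0775)² + (+4.0775)² + (−1.9725)² + (−7.1825)² = 263.3582
Variance = 263.3582 / 11 = 23.9417
SE* = √23.9417

SE* = 4.893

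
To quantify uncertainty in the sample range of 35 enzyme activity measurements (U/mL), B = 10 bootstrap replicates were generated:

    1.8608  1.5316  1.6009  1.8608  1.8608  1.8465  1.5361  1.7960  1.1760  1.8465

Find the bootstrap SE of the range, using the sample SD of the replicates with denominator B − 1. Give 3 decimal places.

Bootstrap SE is the standard deviation of the 10 replicate ranges.
Mean of replicates: (1.8608 + 1.5316 + 1.6009 + 1.8608 + 1.8608 + 1.8465 + 1.5361 + 1.7960 + 1.1760 + 1.8465) / 10 = 16.91600 / 10 = 1.69160
Sum of squared deviations: (+0.16920)² + (−0.16000)² + (−0.09070)² + (+0.16920)² + (+0.16920)² + (+0.15490)² + (−0.15550)² + (+0.10440)² + (−0.51560)² + (+0.15490)² = 0.46862
Variance = 0.46862 / 9 = 0.05207
SE* = √0.05207

SE* = 0.228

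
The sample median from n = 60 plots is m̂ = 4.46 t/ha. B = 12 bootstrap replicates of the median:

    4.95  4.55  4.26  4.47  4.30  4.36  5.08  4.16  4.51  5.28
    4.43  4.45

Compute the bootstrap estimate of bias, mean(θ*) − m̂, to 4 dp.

bias = +0.1067

mean(θ*) = (4.95 + 4.55 + 4.26 + 4.47 + 4.30 + 4.36 + 5.08 + 4.16 + 4.51 + 5.28 + 4.43 + 4.45) / 12 = 4.56667
bias = 4.56667 − 4.46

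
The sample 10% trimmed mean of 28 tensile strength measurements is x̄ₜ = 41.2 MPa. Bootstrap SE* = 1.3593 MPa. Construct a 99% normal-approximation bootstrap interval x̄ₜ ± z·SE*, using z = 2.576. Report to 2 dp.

(37.70, 44.70)

Margin = 2.576 × 1.3593 = 3.502
Interval: 41.2 ± 3.502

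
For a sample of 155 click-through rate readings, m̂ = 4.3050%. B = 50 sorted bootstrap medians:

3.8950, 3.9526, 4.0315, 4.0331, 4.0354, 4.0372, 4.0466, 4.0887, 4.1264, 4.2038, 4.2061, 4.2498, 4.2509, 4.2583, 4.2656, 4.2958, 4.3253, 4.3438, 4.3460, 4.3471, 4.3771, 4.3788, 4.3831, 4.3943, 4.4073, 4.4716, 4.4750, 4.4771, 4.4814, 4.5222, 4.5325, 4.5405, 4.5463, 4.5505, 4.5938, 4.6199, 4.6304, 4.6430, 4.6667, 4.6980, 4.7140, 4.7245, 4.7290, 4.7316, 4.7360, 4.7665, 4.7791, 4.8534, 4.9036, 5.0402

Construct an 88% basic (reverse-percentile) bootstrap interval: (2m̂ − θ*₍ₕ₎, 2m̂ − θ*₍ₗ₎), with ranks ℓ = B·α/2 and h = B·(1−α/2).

Percentile endpoints at ranks 3 and 47: θ*₍3₎ = 4.0315, θ*₍47₎ = 4.7791.
Basic interval reflects these around m̂:
  lower = 2 × 4.3050 − 4.7791 = 3.8309
  upper = 2 × 4.3050 − 4.0315 = 4.5785

(3.8309, 4.5785)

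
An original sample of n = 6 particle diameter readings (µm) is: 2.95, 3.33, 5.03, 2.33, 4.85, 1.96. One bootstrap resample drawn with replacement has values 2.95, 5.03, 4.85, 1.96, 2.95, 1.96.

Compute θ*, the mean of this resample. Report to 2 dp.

Mean = (2.95 + 5.03 + 4.85 + 1.96 + 2.95 + 1.96) / 6 = 19.700 / 6 = 3.28

θ* = 3.28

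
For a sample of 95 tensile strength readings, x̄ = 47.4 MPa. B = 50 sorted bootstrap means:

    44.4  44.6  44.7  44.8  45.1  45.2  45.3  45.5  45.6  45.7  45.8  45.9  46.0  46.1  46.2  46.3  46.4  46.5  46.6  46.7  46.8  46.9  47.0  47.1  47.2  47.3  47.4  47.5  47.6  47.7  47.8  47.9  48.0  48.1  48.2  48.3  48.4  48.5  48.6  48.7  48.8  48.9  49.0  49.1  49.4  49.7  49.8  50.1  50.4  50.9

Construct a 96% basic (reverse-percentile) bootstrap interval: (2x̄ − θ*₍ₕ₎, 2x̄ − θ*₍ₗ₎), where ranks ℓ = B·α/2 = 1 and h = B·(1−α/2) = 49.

(44.4, 50.4)

Percentile endpoints at ranks 1 and 49: θ*₍1₎ = 44.4, θ*₍49₎ = 50.4.
Basic interval reflects these around x̄:
  lower = 2 × 47.4 − 50.4 = 44.4
  upper = 2 × 47.4 − 44.4 = 50.4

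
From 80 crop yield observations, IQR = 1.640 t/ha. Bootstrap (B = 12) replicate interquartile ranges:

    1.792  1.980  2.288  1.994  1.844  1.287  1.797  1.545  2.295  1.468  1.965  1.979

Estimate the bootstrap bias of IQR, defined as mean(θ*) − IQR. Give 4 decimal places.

bias = +0.2128

mean(θ*) = (1.792 + 1.980 + 2.288 + 1.994 + 1.844 + 1.287 + 1.797 + 1.545 + 2.295 + 1.468 + 1.965 + 1.979) / 12 = 1.85283
bias = 1.85283 − 1.640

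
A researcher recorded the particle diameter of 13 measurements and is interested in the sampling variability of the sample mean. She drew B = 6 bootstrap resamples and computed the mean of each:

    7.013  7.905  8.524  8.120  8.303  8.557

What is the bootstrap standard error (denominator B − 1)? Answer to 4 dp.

SE* = 0.5735

Bootstrap SE is the standard deviation of the 6 replicate means.
Mean of replicates: (7.013 + 7.905 + 8.524 + 8.120 + 8.303 + 8.557) / 6 = 48.42200 / 6 = 8.07033
Sum of squared deviations: (−1.05733)² + (−0.16533)² + (+0.45367)² + (+0.04967)² + (+0.23267)² + (+0.48667)² = 1.64455
Variance = 1.64455 / 5 = 0.32891
SE* = √0.32891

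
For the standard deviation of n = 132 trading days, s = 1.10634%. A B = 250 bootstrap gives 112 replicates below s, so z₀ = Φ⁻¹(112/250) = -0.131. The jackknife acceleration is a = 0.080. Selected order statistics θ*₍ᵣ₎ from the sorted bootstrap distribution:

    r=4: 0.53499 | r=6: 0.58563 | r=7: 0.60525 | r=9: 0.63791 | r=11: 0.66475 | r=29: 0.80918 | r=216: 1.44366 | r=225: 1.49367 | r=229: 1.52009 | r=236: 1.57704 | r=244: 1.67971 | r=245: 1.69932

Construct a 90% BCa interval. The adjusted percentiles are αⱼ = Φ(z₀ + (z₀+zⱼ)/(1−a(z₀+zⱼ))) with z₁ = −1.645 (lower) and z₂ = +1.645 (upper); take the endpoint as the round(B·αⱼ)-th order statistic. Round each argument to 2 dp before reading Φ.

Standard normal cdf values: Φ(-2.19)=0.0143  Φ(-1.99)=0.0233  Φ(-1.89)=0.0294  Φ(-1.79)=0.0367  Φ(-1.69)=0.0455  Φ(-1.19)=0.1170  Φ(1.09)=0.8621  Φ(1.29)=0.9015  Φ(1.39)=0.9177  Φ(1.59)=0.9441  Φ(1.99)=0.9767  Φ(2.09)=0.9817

Lower: z₀ + z₁ = -0.131 + (-1.645) = -1.776; 1 − a(z₀+z₁) = 1 − (0.080)(-1.776) = 1.1421; argument = -0.131 + (-1.776)/1.1421 = -1.6861 → -1.69.
α₁ = Φ(-1.69) = 0.0455; rank = round(250 × 0.0455) = 11; θ*₍11₎ = 0.66475.
Upper: z₀ + z₂ = 1.514; 1 − a(z₀+z₂) = 0.8789; argument = 1.5916 → 1.59; α₂ = 0.9441; rank = 236; θ*₍236₎ = 1.57704.

(0.66475, 1.57704)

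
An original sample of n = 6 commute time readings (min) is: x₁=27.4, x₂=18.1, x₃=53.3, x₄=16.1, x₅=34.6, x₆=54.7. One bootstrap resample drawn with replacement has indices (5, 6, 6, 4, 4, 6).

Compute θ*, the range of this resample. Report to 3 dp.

Resample values: 34.6, 54.7, 54.7, 16.1, 16.1, 54.7.
Range = 54.7 − 16.1 = 38.600

θ* = 38.600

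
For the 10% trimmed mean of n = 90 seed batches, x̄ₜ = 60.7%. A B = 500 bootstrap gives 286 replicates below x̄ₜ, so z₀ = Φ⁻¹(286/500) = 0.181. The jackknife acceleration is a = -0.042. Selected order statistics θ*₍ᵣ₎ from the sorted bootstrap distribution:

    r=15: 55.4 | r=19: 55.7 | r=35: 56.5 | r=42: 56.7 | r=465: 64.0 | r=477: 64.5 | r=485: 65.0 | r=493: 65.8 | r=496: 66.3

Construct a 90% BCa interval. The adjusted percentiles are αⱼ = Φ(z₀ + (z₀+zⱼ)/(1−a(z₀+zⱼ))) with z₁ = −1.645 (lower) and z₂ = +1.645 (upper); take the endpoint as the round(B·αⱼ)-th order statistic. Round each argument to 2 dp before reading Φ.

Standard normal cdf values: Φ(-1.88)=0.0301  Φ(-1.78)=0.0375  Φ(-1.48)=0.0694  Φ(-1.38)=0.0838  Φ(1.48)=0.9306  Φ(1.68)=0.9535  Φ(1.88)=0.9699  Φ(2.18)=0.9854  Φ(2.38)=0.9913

(56.7, 65.0)

Lower: z₀ + z₁ = 0.181 + (-1.645) = -1.464; 1 − a(z₀+z₁) = 1 − (-0.042)(-1.464) = 0.9385; argument = 0.181 + (-1.464)/0.9385 = -1.3789 → -1.38.
α₁ = Φ(-1.38) = 0.0838; rank = round(500 × 0.0838) = 42; θ*₍42₎ = 56.7.
Upper: z₀ + z₂ = 1.826; 1 − a(z₀+z₂) = 1.0767; argument = 1.8769 → 1.88; α₂ = 0.9699; rank = 485; θ*₍485₎ = 65.0.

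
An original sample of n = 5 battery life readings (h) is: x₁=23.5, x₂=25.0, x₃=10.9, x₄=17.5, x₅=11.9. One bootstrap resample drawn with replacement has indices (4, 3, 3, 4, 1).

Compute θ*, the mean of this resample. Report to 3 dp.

Resample values: 17.5, 10.9, 10.9, 17.5, 23.5.
Mean = (17.5 + 10.9 + 10.9 + 17.5 + 23.5) / 5 = 80.30 / 5 = 16.060

θ* = 16.060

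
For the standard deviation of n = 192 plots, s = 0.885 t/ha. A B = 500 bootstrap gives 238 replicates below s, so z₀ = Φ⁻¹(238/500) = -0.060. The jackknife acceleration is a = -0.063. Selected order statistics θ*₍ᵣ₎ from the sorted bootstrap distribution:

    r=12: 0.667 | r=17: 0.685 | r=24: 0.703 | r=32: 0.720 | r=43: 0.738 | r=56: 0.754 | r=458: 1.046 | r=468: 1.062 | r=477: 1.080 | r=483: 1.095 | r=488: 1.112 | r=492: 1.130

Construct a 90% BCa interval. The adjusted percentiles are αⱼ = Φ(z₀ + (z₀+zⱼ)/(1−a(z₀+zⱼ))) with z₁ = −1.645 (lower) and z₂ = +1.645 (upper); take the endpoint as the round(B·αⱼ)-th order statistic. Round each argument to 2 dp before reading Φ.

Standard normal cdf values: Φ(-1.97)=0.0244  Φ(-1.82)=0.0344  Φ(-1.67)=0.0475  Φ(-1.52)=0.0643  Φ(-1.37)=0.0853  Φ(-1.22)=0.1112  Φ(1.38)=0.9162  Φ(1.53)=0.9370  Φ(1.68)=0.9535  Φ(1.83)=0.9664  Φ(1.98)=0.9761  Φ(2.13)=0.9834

(0.667, 1.046)

Lower: z₀ + z₁ = -0.060 + (-1.645) = -1.705; 1 − a(z₀+z₁) = 1 − (-0.063)(-1.705) = 0.8926; argument = -0.060 + (-1.705)/0.8926 = -1.9702 → -1.97.
α₁ = Φ(-1.97) = 0.0244; rank = round(500 × 0.0244) = 12; θ*₍12₎ = 0.667.
Upper: z₀ + z₂ = 1.585; 1 − a(z₀+z₂) = 1.0999; argument = 1.3811 → 1.38; α₂ = 0.9162; rank = 458; θ*₍458₎ = 1.046.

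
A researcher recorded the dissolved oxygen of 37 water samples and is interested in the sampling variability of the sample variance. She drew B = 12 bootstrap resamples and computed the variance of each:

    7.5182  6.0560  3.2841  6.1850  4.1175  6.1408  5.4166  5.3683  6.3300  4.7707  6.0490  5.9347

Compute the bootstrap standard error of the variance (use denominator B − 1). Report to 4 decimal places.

SE* = 1.1162

Bootstrap SE is the standard deviation of the 12 replicate variances.
Mean of replicates: (7.5182 + 6.0560 + 3.2841 + 6.1850 + 4.1175 + 6.1408 + 5.4166 + 5.3683 + 6.3300 + 4.7707 + 6.0490 + 5.9347) / 12 = 67.17090 / 12 = 5.59757
Sum of squared deviations: (+1.92063)² + (+0.45843)² + (−2.31347)² + (+0.58742)² + (−1.48008)² + (+0.54322)² + (−0.18098)² + (−0.22928)² + (+0.73243)² + (−0.82688)² + (+0.45143)² + (+0.33713)² = 13.70483
Variance = 13.70483 / 11 = 1.24589
SE* = √1.24589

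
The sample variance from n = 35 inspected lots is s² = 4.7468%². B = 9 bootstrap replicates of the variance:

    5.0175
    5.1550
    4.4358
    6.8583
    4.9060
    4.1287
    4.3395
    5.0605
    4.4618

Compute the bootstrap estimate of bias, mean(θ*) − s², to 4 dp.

mean(θ*) = (5.0175 + 5.1550 + 4.4358 + 6.8583 + 4.9060 + 4.1287 + 4.3395 + 5.0605 + 4.4618) / 9 = 4.92923
bias = 4.92923 − 4.7468

bias = +0.1824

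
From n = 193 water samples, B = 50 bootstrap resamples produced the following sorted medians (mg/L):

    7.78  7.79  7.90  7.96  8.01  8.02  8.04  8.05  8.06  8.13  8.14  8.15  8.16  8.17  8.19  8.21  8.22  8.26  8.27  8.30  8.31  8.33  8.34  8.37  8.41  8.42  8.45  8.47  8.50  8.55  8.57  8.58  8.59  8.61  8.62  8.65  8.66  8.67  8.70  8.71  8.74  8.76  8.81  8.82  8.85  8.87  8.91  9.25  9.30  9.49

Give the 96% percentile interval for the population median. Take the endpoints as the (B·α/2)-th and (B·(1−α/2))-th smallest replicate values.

(7.78, 9.30)

α = 0.04; lower rank = 50 × 0.020 = 1; upper rank = 50 × 0.980 = 49.
The 1st smallest replicate is 7.78; the 49th is 9.30.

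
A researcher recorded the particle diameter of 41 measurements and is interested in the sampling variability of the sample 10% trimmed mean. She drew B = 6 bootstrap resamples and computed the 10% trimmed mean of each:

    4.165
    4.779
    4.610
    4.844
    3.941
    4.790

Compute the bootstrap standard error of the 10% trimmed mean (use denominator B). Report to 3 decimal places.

SE* = 0.345

Bootstrap SE is the standard deviation of the 6 replicate 10% trimmed means.
Mean of replicates: (4.165 + 4.779 + 4.610 + 4.844 + 3.941 + 4.790) / 6 = 27.1290 / 6 = 4.5215
Sum of squared deviations: (−0.3565)² + (+0.2575)² + (+0.0885)² + (+0.3225)² + (−0.5805)² + (+0.2685)² = 0.7143
Variance = 0.7143 / 6 = 0.1191
SE* = √0.1191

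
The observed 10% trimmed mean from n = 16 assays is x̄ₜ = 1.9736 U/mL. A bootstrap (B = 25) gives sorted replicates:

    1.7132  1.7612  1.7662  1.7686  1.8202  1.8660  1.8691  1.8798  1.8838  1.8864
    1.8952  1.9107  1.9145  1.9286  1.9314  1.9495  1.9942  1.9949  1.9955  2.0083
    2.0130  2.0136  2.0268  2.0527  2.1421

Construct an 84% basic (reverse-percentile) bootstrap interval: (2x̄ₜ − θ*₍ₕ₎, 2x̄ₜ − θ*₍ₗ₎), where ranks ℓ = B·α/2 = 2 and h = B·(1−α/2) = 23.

Percentile endpoints at ranks 2 and 23: θ*₍2₎ = 1.7612, θ*₍23₎ = 2.0268.
Basic interval reflects these around x̄ₜ:
  lower = 2 × 1.9736 − 2.0268 = 1.9204
  upper = 2 × 1.9736 − 1.7612 = 2.1860

(1.9204, 2.1860)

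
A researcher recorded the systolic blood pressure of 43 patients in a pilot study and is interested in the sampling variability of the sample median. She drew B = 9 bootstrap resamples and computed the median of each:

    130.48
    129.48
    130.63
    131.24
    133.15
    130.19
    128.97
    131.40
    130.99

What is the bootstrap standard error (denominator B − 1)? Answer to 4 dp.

SE* = 1.2071

Bootstrap SE is the standard deviation of the 9 replicate medians.
Mean of replicates: (130.48 + 129.48 + 130.63 + 131.24 + 133.15 + 130.19 + 128.97 + 131.40 + 130.99) / 9 = 1176.53000 / 9 = 130.72556
Sum of squared deviations: (−0.24556)² + (−1.24556)² + (−0.09556)² + (+0.51444)² + (+2.42444)² + (−0.53556)² + (−1.75556)² + (+0.67444)² + (+0.26444)² = 11.65702
Variance = 11.65702 / 8 = 1.45713
SE* = √1.45713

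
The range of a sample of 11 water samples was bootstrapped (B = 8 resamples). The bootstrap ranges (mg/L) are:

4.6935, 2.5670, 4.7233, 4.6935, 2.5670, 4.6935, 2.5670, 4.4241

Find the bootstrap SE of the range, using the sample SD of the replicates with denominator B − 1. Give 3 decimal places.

SE* = 1.080

Bootstrap SE is the standard deviation of the 8 replicate ranges.
Mean of replicates: (4.6935 + 2.5670 + 4.7233 + 4.6935 + 2.5670 + 4.6935 + 2.5670 + 4.4241) / 8 = 30.92890 / 8 = 3.86611
Sum of squared deviations: (+0.82739)² + (−1.29911)² + (+0.85719)² + (+0.82739)² + (−1.29911)² + (+0.82739)² + (−1.29911)² + (+0.55799)² = 8.16291
Variance = 8.16291 / 7 = 1.16613
SE* = √1.16613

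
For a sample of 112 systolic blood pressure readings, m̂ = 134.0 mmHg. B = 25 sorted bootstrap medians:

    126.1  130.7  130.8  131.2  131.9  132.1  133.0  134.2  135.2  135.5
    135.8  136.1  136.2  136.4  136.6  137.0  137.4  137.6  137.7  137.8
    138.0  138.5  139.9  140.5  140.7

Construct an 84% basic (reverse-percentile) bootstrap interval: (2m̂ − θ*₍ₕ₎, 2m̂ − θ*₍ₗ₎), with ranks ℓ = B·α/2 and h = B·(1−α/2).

(128.1, 137.3)

Percentile endpoints at ranks 2 and 23: θ*₍2₎ = 130.7, θ*₍23₎ = 139.9.
Basic interval reflects these around m̂:
  lower = 2 × 134.0 − 139.9 = 128.1
  upper = 2 × 134.0 − 130.7 = 137.3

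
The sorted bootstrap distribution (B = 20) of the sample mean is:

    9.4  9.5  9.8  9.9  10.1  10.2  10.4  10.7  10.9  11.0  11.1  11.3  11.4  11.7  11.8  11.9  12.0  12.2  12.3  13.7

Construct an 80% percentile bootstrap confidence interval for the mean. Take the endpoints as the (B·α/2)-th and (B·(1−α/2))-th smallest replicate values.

(9.5, 12.2)

α = 0.20; lower rank = 20 × 0.100 = 2; upper rank = 20 × 0.900 = 18.
The 2nd smallest replicate is 9.5; the 18th is 12.2.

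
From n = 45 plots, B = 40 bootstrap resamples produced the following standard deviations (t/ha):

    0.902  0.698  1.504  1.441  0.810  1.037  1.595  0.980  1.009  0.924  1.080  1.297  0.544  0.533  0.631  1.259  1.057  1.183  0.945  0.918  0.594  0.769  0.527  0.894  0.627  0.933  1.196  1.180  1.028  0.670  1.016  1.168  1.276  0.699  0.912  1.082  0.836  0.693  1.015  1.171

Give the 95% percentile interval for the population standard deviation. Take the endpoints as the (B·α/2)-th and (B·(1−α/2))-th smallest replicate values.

Sorted replicates: 0.527, 0.533, 0.544, 0.594, 0.627, 0.631, 0.670, 0.693, 0.698, 0.699, 0.769, 0.810, 0.836, 0.894, 0.902, 0.912, 0.918, 0.924, 0.933, 0.945, 0.980, 1.009, 1.015, 1.016, 1.028, 1.037, 1.057, 1.080, 1.082, 1.168, 1.171, 1.180, 1.183, 1.196, 1.259, 1.276, 1.297, 1.441, 1.504, 1.595
α = 0.05; lower rank = 40 × 0.025 = 1; upper rank = 40 × 0.975 = 39.
The 1st smallest replicate is 0.527; the 39th is 1.504.

(0.527, 1.504)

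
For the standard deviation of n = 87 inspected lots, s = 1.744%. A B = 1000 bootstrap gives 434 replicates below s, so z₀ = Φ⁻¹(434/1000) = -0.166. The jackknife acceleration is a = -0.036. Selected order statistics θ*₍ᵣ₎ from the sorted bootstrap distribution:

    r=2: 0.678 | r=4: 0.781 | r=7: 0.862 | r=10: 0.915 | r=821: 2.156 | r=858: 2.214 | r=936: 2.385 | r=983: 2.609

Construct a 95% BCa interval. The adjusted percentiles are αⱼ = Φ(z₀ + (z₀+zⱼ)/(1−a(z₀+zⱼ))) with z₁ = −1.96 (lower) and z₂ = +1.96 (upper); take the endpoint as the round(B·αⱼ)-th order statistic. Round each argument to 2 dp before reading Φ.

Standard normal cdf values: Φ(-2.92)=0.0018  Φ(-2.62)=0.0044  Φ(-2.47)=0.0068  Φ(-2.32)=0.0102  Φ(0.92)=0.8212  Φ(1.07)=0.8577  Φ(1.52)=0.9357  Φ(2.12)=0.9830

Lower: z₀ + z₁ = -0.166 + (-1.960) = -2.126; 1 − a(z₀+z₁) = 1 − (-0.036)(-2.126) = 0.9235; argument = -0.166 + (-2.126)/0.9235 = -2.4682 → -2.47.
α₁ = Φ(-2.47) = 0.0068; rank = round(1000 × 0.0068) = 7; θ*₍7₎ = 0.862.
Upper: z₀ + z₂ = 1.794; 1 − a(z₀+z₂) = 1.0646; argument = 1.5192 → 1.52; α₂ = 0.9357; rank = 936; θ*₍936₎ = 2.385.

(0.862, 2.385)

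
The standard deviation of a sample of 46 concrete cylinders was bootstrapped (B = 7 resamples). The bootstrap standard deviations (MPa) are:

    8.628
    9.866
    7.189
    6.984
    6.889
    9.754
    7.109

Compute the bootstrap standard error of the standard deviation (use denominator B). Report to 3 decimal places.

Bootstrap SE is the standard deviation of the 7 replicate standard deviations.
Mean of replicates: (8.628 + 9.866 + 7.189 + 6.984 + 6.889 + 9.754 + 7.109) / 7 = 56.4190 / 7 = 8.0599
Sum of squared deviations: (+0.5681)² + (+1.8061)² + (−0.8709)² + (−1.0759)² + (−1.1709)² + (+1.6941)² + (−0.9509)² = 10.6460
Variance = 10.6460 / 7 = 1.5209
SE* = √1.5209

SE* = 1.233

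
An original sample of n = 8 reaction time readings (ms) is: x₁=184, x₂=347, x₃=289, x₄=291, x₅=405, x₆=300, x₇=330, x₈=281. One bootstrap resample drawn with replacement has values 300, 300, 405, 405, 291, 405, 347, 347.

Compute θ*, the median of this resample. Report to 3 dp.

θ* = 347.000

Sorted: 291, 300, 300, 347, 347, 405, 405, 405
Median = average of the two middle values = 347.000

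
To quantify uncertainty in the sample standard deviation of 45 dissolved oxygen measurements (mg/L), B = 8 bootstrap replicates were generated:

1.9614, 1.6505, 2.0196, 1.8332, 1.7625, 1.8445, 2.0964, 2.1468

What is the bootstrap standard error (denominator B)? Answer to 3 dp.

SE* = 0.160

Bootstrap SE is the standard deviation of the 8 replicate standard deviations.
Mean of replicates: (1.9614 + 1.6505 + 2.0196 + 1.8332 + 1.7625 + 1.8445 + 2.0964 + 2.1468) / 8 = 15.31490 / 8 = 1.91436
Sum of squared deviations: (+0.04704)² + (−0.26386)² + (+0.10524)² + (−0.08116)² + (−0.15186)² + (−0.06986)² + (+0.18204)² + (+0.23244)² = 0.20461
Variance = 0.20461 / 8 = 0.02558
SE* = √0.02558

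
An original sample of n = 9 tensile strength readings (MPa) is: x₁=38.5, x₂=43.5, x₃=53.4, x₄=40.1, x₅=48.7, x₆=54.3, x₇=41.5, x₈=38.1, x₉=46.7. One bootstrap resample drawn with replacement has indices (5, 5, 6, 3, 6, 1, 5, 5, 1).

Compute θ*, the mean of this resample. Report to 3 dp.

θ* = 48.200

Resample values: 48.7, 48.7, 54.3, 53.4, 54.3, 38.5, 48.7, 48.7, 38.5.
Mean = (48.7 + 48.7 + 54.3 + 53.4 + 54.3 + 38.5 + 48.7 + 48.7 + 38.5) / 9 = 433.80 / 9 = 48.200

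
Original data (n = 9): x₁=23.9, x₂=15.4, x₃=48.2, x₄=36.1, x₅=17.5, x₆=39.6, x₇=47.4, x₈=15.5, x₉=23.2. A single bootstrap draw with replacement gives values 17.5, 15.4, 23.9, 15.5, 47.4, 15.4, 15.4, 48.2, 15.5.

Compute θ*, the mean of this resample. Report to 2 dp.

Mean = (17.5 + 15.4 + 23.9 + 15.5 + 47.4 + 15.4 + 15.4 + 48.2 + 15.5) / 9 = 214.20 / 9 = 23.80

θ* = 23.80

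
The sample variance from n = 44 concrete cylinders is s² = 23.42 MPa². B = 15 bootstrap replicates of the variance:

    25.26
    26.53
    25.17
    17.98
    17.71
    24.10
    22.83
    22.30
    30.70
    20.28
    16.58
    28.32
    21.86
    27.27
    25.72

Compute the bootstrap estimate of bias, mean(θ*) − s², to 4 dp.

mean(θ*) = (25.26 + 26.53 + 25.17 + 17.98 + 17.71 + 24.10 + 22.83 + 22.30 + 30.70 + 20.28 + 16.58 + 28.32 + 21.86 + 27.27 + 25.72) / 15 = 23.50733
bias = 23.50733 − 23.42

bias = +0.0873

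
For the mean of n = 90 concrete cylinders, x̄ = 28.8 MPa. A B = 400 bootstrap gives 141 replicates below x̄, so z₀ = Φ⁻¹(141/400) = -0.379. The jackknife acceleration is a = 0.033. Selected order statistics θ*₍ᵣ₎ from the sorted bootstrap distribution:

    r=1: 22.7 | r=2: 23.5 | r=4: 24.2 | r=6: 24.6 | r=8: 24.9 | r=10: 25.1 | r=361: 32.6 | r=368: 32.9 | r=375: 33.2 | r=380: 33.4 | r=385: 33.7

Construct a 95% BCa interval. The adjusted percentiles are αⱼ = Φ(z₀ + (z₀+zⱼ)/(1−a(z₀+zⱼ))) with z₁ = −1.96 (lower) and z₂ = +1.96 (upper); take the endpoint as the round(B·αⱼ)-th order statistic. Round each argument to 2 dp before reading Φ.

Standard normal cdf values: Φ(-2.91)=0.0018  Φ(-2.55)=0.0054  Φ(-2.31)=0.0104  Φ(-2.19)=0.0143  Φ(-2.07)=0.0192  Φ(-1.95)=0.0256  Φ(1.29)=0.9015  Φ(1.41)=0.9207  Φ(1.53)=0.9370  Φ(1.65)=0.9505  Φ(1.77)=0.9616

(23.5, 32.6)

Lower: z₀ + z₁ = -0.379 + (-1.960) = -2.339; 1 − a(z₀+z₁) = 1 − (0.033)(-2.339) = 1.0772; argument = -0.379 + (-2.339)/1.0772 = -2.5504 → -2.55.
α₁ = Φ(-2.55) = 0.0054; rank = round(400 × 0.0054) = 2; θ*₍2₎ = 23.5.
Upper: z₀ + z₂ = 1.581; 1 − a(z₀+z₂) = 0.9478; argument = 1.2890 → 1.29; α₂ = 0.9015; rank = 361; θ*₍361₎ = 32.6.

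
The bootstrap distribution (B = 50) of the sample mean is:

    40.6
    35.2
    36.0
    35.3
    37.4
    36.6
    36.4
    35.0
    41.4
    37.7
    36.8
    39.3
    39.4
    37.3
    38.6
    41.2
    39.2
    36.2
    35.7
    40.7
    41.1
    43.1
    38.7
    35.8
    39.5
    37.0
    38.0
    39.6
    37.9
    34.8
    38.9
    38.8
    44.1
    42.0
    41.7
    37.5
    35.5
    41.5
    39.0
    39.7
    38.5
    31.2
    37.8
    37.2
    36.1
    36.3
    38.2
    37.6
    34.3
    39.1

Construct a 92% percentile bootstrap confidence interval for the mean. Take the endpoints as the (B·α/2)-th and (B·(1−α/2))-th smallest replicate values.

Sorted replicates: 31.2, 34.3, 34.8, 35.0, 35.2, 35.3, 35.5, 35.7, 35.8, 36.0, 36.1, 36.2, 36.3, 36.4, 36.6, 36.8, 37.0, 37.2, 37.3, 37.4, 37.5, 37.6, 37.7, 37.8, 37.9, 38.0, 38.2, 38.5, 38.6, 38.7, 38.8, 38.9, 39.0, 39.1, 39.2, 39.3, 39.4, 39.5, 39.6, 39.7, 40.6, 40.7, 41.1, 41.2, 41.4, 41.5, 41.7, 42.0, 43.1, 44.1
α = 0.08; lower rank = 50 × 0.040 = 2; upper rank = 50 × 0.960 = 48.
The 2nd smallest replicate is 34.3; the 48th is 42.0.

(34.3, 42.0)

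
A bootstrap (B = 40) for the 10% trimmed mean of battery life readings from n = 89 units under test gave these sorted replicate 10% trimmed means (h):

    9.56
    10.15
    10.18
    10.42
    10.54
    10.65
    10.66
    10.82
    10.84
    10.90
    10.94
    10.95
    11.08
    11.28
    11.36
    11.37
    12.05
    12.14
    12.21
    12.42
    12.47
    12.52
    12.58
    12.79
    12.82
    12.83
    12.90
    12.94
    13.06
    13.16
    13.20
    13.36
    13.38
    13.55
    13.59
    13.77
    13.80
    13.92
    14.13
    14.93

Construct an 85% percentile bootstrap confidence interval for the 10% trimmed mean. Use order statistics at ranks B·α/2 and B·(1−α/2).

(10.18, 13.80)

α = 0.15; lower rank = 40 × 0.075 = 3; upper rank = 40 × 0.925 = 37.
The 3rd smallest replicate is 10.18; the 37th is 13.80.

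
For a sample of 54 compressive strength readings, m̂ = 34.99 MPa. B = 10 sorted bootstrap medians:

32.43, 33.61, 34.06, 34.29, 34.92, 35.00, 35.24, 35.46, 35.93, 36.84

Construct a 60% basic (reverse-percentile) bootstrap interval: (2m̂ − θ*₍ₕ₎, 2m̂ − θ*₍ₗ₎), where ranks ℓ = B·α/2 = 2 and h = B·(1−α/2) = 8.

(34.52, 36.37)

Percentile endpoints at ranks 2 and 8: θ*₍2₎ = 33.61, θ*₍8₎ = 35.46.
Basic interval reflects these around m̂:
  lower = 2 × 34.99 − 35.46 = 34.52
  upper = 2 × 34.99 − 33.61 = 36.37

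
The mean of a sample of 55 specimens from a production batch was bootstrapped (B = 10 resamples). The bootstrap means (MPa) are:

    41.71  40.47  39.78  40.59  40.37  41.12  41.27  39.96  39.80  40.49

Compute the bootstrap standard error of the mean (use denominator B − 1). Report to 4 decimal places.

SE* = 0.6443

Bootstrap SE is the standard deviation of the 10 replicate means.
Mean of replicates: (41.71 + 40.47 + 39.78 + 40.59 + 40.37 + 41.12 + 41.27 + 39.96 + 39.80 + 40.49) / 10 = 405.56000 / 10 = 40.55600
Sum of squared deviations: (+1.15400)² + (−0.08600)² + (−0.77600)² + (+0.03400)² + (−0.18600)² + (+0.56400)² + (+0.71400)² + (−0.59600)² + (−0.75600)² + (−0.06600)² = 3.73604
Variance = 3.73604 / 9 = 0.41512
SE* = √0.41512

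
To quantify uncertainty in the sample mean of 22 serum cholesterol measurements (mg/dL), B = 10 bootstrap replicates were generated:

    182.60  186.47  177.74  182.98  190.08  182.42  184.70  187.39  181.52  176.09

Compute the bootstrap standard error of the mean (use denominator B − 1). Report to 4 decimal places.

Bootstrap SE is the standard deviation of the 10 replicate means.
Mean of replicates: (182.60 + 186.47 + 177.74 + 182.98 + 190.08 + 182.42 + 184.70 + 187.39 + 181.52 + 176.09) / 10 = 1831.99000 / 10 = 183.19900
Sum of squared deviations: (−0.59900)² + (+3.27100)² + (−5.45900)² + (−0.21900)² + (+6.88100)² + (−0.77900)² + (+1.50100)² + (+4.19100)² + (−1.67900)² + (−7.10900)² = 162.03629
Variance = 162.03629 / 9 = 18.00403
SE* = √18.00403

SE* = 4.2431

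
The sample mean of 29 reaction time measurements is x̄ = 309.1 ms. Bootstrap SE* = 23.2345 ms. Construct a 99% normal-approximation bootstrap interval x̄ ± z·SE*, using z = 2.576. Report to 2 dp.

(249.25, 368.95)

Margin = 2.576 × 23.2345 = 59.852
Interval: 309.1 ± 59.852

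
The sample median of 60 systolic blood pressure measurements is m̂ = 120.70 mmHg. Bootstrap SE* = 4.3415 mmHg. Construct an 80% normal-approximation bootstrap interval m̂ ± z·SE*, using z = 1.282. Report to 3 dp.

Margin = 1.282 × 4.3415 = 5.5658
Interval: 120.70 ± 5.5658

(115.134, 126.266)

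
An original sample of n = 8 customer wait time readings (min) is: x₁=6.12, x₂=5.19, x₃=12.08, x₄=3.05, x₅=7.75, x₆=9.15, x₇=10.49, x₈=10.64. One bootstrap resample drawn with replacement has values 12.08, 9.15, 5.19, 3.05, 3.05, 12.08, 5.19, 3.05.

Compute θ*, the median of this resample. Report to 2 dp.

Sorted: 3.05, 3.05, 3.05, 5.19, 5.19, 9.15, 12.08, 12.08
Median = average of the two middle values = 5.19

θ* = 5.19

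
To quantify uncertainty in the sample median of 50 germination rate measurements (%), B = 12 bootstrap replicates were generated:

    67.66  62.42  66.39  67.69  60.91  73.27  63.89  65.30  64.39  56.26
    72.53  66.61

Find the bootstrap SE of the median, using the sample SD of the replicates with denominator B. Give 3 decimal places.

Bootstrap SE is the standard deviation of the 12 replicate medians.
Mean of replicates: (67.66 + 62.42 + 66.39 + 67.69 + 60.91 + 73.27 + 63.89 + 65.30 + 64.39 + 56.26 + 72.53 + 66.61) / 12 = 787.3200 / 12 = 65.6100
Sum of squared deviations: (+2.0500)² + (−3.1900)² + (+0.7800)² + (+2.0800)² + (−4.7000)² + (+7.6600)² + (−1.7200)² + (−0.3100)² + (−1.2200)² + (−9.3500)² + (+6.9200)² + (+1.0000)² = 240.9308
Variance = 240.9308 / 12 = 20.0776
SE* = √20.0776

SE* = 4.481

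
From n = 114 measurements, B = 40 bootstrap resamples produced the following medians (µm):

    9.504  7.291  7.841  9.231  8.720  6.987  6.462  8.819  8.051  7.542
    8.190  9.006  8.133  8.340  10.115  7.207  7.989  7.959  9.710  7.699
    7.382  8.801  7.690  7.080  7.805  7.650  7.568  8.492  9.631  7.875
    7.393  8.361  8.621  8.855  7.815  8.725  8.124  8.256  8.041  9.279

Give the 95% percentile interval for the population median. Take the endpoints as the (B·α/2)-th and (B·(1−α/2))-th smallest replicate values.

Sorted replicates: 6.462, 6.987, 7.080, 7.207, 7.291, 7.382, 7.393, 7.542, 7.568, 7.650, 7.690, 7.699, 7.805, 7.815, 7.841, 7.875, 7.959, 7.989, 8.041, 8.051, 8.124, 8.133, 8.190, 8.256, 8.340, 8.361, 8.492, 8.621, 8.720, 8.725, 8.801, 8.819, 8.855, 9.006, 9.231, 9.279, 9.504, 9.631, 9.710, 10.115
α = 0.05; lower rank = 40 × 0.025 = 1; upper rank = 40 × 0.975 = 39.
The 1st smallest replicate is 6.462; the 39th is 9.710.

(6.462, 9.710)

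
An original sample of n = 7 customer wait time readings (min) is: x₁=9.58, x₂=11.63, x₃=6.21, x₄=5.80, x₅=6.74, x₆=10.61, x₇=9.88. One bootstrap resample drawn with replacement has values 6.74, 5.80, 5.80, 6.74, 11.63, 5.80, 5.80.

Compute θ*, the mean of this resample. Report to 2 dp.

θ* = 6.90

Mean = (6.74 + 5.80 + 5.80 + 6.74 + 11.63 + 5.80 + 5.80) / 7 = 48.310 / 7 = 6.90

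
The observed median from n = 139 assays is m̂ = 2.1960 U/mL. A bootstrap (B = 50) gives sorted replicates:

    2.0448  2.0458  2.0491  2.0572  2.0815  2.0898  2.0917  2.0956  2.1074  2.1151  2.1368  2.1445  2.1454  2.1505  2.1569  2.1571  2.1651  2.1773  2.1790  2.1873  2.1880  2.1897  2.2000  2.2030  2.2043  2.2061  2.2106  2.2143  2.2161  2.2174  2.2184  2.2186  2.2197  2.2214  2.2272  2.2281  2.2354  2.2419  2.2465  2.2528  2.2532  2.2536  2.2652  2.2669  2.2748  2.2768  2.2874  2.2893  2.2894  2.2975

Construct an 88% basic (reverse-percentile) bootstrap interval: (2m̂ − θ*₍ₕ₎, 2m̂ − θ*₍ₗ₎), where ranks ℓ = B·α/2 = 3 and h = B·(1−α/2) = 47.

(2.1046, 2.3429)

Percentile endpoints at ranks 3 and 47: θ*₍3₎ = 2.0491, θ*₍47₎ = 2.2874.
Basic interval reflects these around m̂:
  lower = 2 × 2.1960 − 2.2874 = 2.1046
  upper = 2 × 2.1960 − 2.0491 = 2.3429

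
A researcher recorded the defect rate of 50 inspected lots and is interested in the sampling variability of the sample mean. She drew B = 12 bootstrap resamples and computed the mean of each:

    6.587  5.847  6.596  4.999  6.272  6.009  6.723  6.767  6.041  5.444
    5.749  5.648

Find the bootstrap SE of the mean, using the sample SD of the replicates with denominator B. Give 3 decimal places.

SE* = 0.530

Bootstrap SE is the standard deviation of the 12 replicate means.
Mean of replicates: (6.587 + 5.847 + 6.596 + 4.999 + 6.272 + 6.009 + 6.723 + 6.767 + 6.041 + 5.444 + 5.749 + 5.648) / 12 = 72.6820 / 12 = 6.0568
Sum of squared deviations: (+0.5302)² + (−0.2098)² + (+0.5392)² + (−1.0578)² + (+0.2152)² + (−0.0478)² + (+0.6662)² + (+0.7102)² + (−0.0158)² + (−0.6128)² + (−0.3078)² + (−0.4088)² = 3.3692
Variance = 3.3692 / 12 = 0.2808
SE* = √0.2808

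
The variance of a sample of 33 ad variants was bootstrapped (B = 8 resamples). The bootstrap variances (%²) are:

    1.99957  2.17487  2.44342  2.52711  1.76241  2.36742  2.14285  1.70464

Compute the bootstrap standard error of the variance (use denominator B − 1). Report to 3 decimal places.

SE* = 0.304

Bootstrap SE is the standard deviation of the 8 replicate variances.
Mean of replicates: (1.99957 + 2.17487 + 2.44342 + 2.52711 + 1.76241 + 2.36742 + 2.14285 + 1.70464) / 8 = 17.122290 / 8 = 2.140286
Sum of squared deviations: (−0.140716)² + (+0.034584)² + (+0.303134)² + (+0.386824)² + (−0.377876)² + (+0.227134)² + (+0.002564)² + (−0.435646)² = 0.646694
Variance = 0.646694 / 7 = 0.092385
SE* = √0.092385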